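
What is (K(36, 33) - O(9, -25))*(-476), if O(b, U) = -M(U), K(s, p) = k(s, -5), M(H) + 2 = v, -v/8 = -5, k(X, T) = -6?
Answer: -15232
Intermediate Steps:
v = 40 (v = -8*(-5) = 40)
M(H) = 38 (M(H) = -2 + 40 = 38)
K(s, p) = -6
O(b, U) = -38 (O(b, U) = -1*38 = -38)
(K(36, 33) - O(9, -25))*(-476) = (-6 - 1*(-38))*(-476) = (-6 + 38)*(-476) = 32*(-476) = -15232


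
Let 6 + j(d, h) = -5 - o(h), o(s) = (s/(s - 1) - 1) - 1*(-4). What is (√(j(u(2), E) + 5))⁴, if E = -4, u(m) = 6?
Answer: 2401/25 ≈ 96.040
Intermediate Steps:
o(s) = 3 + s/(-1 + s) (o(s) = (s/(-1 + s) - 1) + 4 = (-1 + s/(-1 + s)) + 4 = 3 + s/(-1 + s))
j(d, h) = -11 - (-3 + 4*h)/(-1 + h) (j(d, h) = -6 + (-5 - (-3 + 4*h)/(-1 + h)) = -11 - (-3 + 4*h)/(-1 + h))
(√(j(u(2), E) + 5))⁴ = (√((14 - 15*(-4))/(-1 - 4) + 5))⁴ = (√((14 + 60)/(-5) + 5))⁴ = (√(-⅕*74 + 5))⁴ = (√(-74/5 + 5))⁴ = (√(-49/5))⁴ = (7*I*√5/5)⁴ = 2401/25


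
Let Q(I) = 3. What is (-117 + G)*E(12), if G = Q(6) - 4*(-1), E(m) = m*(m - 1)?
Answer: -14520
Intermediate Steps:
E(m) = m*(-1 + m)
G = 7 (G = 3 - 4*(-1) = 3 + 4 = 7)
(-117 + G)*E(12) = (-117 + 7)*(12*(-1 + 12)) = -1320*11 = -110*132 = -14520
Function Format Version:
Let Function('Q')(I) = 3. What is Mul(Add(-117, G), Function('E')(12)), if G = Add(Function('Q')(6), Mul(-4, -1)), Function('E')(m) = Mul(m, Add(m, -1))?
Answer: -14520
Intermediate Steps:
Function('E')(m) = Mul(m, Add(-1, m))
G = 7 (G = Add(3, Mul(-4, -1)) = Add(3, 4) = 7)
Mul(Add(-117, G), Function('E')(12)) = Mul(Add(-117, 7), Mul(12, Add(-1, 12))) = Mul(-110, Mul(12, 11)) = Mul(-110, 132) = -14520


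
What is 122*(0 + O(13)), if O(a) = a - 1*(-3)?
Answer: 1952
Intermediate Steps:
O(a) = 3 + a (O(a) = a + 3 = 3 + a)
122*(0 + O(13)) = 122*(0 + (3 + 13)) = 122*(0 + 16) = 122*16 = 1952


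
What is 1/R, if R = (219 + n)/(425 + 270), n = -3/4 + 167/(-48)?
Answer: 33360/10309 ≈ 3.2360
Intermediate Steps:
n = -203/48 (n = -3*¼ + 167*(-1/48) = -¾ - 167/48 = -203/48 ≈ -4.2292)
R = 10309/33360 (R = (219 - 203/48)/(425 + 270) = (10309/48)/695 = (10309/48)*(1/695) = 10309/33360 ≈ 0.30902)
1/R = 1/(10309/33360) = 33360/10309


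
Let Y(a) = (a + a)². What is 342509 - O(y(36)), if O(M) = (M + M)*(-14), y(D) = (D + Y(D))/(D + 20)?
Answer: 345119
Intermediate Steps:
Y(a) = 4*a² (Y(a) = (2*a)² = 4*a²)
y(D) = (D + 4*D²)/(20 + D) (y(D) = (D + 4*D²)/(D + 20) = (D + 4*D²)/(20 + D))
O(M) = -28*M (O(M) = (2*M)*(-14) = -28*M)
342509 - O(y(36)) = 342509 - (-28)*36*(1 + 4*36)/(20 + 36) = 342509 - (-28)*36*(1 + 144)/56 = 342509 - (-28)*36*(1/56)*145 = 342509 - (-28)*1305/14 = 342509 - 1*(-2610) = 342509 + 2610 = 345119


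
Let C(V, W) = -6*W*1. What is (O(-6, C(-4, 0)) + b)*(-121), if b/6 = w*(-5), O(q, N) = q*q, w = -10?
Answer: -40656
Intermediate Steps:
C(V, W) = -6*W (C(V, W) = -6*W*1 = -6*W)
O(q, N) = q²
b = 300 (b = 6*(-10*(-5)) = 6*50 = 300)
(O(-6, C(-4, 0)) + b)*(-121) = ((-6)² + 300)*(-121) = (36 + 300)*(-121) = 336*(-121) = -40656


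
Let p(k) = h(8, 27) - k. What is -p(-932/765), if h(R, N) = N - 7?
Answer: -16232/765 ≈ -21.218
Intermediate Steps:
h(R, N) = -7 + N
p(k) = 20 - k (p(k) = (-7 + 27) - k = 20 - k)
-p(-932/765) = -(20 - (-932)/765) = -(20 - 1*(-932/765)) = -(20 + 932/765) = -1*16232/765 = -16232/765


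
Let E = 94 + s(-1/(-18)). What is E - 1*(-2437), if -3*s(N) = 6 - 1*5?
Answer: 7592/3 ≈ 2530.7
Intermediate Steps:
s(N) = -⅓ (s(N) = -(6 - 1*5)/3 = -(6 - 5)/3 = -⅓*1 = -⅓)
E = 281/3 (E = 94 - ⅓ = 281/3 ≈ 93.667)
E - 1*(-2437) = 281/3 - 1*(-2437) = 281/3 + 2437 = 7592/3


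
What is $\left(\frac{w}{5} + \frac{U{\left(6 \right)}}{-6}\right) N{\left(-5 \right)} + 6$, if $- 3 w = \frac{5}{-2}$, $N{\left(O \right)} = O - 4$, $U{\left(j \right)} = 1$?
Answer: $6$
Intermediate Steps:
$N{\left(O \right)} = -4 + O$ ($N{\left(O \right)} = O - 4 = -4 + O$)
$w = \frac{5}{6}$ ($w = - \frac{5 \frac{1}{-2}}{3} = - \frac{5 \left(- \frac{1}{2}\right)}{3} = \left(- \frac{1}{3}\right) \left(- \frac{5}{2}\right) = \frac{5}{6} \approx 0.83333$)
$\left(\frac{w}{5} + \frac{U{\left(6 \right)}}{-6}\right) N{\left(-5 \right)} + 6 = \left(\frac{5}{6 \cdot 5} + 1 \frac{1}{-6}\right) \left(-4 - 5\right) + 6 = \left(\frac{5}{6} \cdot \frac{1}{5} + 1 \left(- \frac{1}{6}\right)\right) \left(-9\right) + 6 = \left(\frac{1}{6} - \frac{1}{6}\right) \left(-9\right) + 6 = 0 \left(-9\right) + 6 = 0 + 6 = 6$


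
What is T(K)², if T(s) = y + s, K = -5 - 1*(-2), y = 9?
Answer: 36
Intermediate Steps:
K = -3 (K = -5 + 2 = -3)
T(s) = 9 + s
T(K)² = (9 - 3)² = 6² = 36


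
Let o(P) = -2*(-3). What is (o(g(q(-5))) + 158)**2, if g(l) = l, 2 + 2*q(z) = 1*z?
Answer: 26896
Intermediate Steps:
q(z) = -1 + z/2 (q(z) = -1 + (1*z)/2 = -1 + z/2)
o(P) = 6
(o(g(q(-5))) + 158)**2 = (6 + 158)**2 = 164**2 = 26896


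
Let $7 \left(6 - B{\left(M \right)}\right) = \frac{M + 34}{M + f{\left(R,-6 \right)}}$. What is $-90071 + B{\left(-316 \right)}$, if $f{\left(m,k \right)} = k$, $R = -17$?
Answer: $- \frac{101503396}{1127} \approx -90065.0$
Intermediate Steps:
$B{\left(M \right)} = 6 - \frac{34 + M}{7 \left(-6 + M\right)}$ ($B{\left(M \right)} = 6 - \frac{\left(M + 34\right) \frac{1}{M - 6}}{7} = 6 - \frac{\left(34 + M\right) \frac{1}{-6 + M}}{7} = 6 - \frac{\frac{1}{-6 + M} \left(34 + M\right)}{7} = 6 - \frac{34 + M}{7 \left(-6 + M\right)}$)
$-90071 + B{\left(-316 \right)} = -90071 + \frac{-286 + 41 \left(-316\right)}{7 \left(-6 - 316\right)} = -90071 + \frac{-286 - 12956}{7 \left(-322\right)} = -90071 + \frac{1}{7} \left(- \frac{1}{322}\right) \left(-13242\right) = -90071 + \frac{6621}{1127} = - \frac{101503396}{1127}$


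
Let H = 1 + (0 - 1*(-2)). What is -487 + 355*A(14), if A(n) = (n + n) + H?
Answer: 10518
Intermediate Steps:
H = 3 (H = 1 + (0 + 2) = 1 + 2 = 3)
A(n) = 3 + 2*n (A(n) = (n + n) + 3 = 2*n + 3 = 3 + 2*n)
-487 + 355*A(14) = -487 + 355*(3 + 2*14) = -487 + 355*(3 + 28) = -487 + 355*31 = -487 + 11005 = 10518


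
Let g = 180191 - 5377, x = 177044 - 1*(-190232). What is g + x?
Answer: 542090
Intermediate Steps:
x = 367276 (x = 177044 + 190232 = 367276)
g = 174814
g + x = 174814 + 367276 = 542090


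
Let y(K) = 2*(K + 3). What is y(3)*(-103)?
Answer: -1236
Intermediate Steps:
y(K) = 6 + 2*K (y(K) = 2*(3 + K) = 6 + 2*K)
y(3)*(-103) = (6 + 2*3)*(-103) = (6 + 6)*(-103) = 12*(-103) = -1236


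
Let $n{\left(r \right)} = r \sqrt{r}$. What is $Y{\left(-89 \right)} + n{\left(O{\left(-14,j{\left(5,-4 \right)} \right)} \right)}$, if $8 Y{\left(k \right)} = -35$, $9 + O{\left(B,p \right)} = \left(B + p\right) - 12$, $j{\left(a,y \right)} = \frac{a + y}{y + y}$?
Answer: $- \frac{35}{8} - \frac{281 i \sqrt{562}}{32} \approx -4.375 - 208.17 i$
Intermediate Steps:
$j{\left(a,y \right)} = \frac{a + y}{2 y}$
$O{\left(B,p \right)} = -21 + B + p$ ($O{\left(B,p \right)} = -9 - \left(12 - B - p\right) = -9 + \left(-12 + B + p\right) = -21 + B + p$)
$Y{\left(k \right)} = - \frac{35}{8}$ ($Y{\left(k \right)} = \frac{1}{8} \left(-35\right) = - \frac{35}{8}$)
$n{\left(r \right)} = r^{\frac{3}{2}}$
$Y{\left(-89 \right)} + n{\left(O{\left(-14,j{\left(5,-4 \right)} \right)} \right)} = - \frac{35}{8} + \left(-21 - 14 + \frac{5 - 4}{2 \left(-4\right)}\right)^{\frac{3}{2}} = - \frac{35}{8} + \left(-21 - 14 + \frac{1}{2} \left(- \frac{1}{4}\right) 1\right)^{\frac{3}{2}} = - \frac{35}{8} + \left(-21 - 14 - \frac{1}{8}\right)^{\frac{3}{2}} = - \frac{35}{8} + \left(- \frac{281}{8}\right)^{\frac{3}{2}} = - \frac{35}{8} - \frac{281 i \sqrt{562}}{32}$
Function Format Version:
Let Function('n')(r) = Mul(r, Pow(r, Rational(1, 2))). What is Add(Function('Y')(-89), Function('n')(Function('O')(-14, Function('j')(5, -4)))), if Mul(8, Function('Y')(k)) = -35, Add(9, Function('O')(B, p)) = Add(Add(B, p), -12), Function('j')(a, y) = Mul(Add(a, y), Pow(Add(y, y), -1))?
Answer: Add(Rational(-35, 8), Mul(Rational(-281, 32), I, Pow(562, Rational(1, 2)))) ≈ Add(-4.3750, Mul(-208.17, I))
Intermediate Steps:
Function('j')(a, y) = Mul(Rational(1, 2), Pow(y, -1), Add(a, y)) (Function('j')(a, y) = Mul(Add(a, y), Pow(Mul(2, y), -1)) = Mul(Add(a, y), Mul(Rational(1, 2), Pow(y, -1))) = Mul(Rational(1, 2), Pow(y, -1), Add(a, y)))
Function('O')(B, p) = Add(-21, B, p) (Function('O')(B, p) = Add(-9, Add(Add(B, p), -12)) = Add(-9, Add(-12, B, p)) = Add(-21, B, p))
Function('Y')(k) = Rational(-35, 8) (Function('Y')(k) = Mul(Rational(1, 8), -35) = Rational(-35, 8))
Function('n')(r) = Pow(r, Rational(3, 2))
Add(Function('Y')(-89), Function('n')(Function('O')(-14, Function('j')(5, -4)))) = Add(Rational(-35, 8), Pow(Add(-21, -14, Mul(Rational(1, 2), Pow(-4, -1), Add(5, -4))), Rational(3, 2))) = Add(Rational(-35, 8), Pow(Add(-21, -14, Mul(Rational(1, 2), Rational(-1, 4), 1)), Rational(3, 2))) = Add(Rational(-35, 8), Pow(Add(-21, -14, Rational(-1, 8)), Rational(3, 2))) = Add(Rational(-35, 8), Pow(Rational(-281, 8), Rational(3, 2))) = Add(Rational(-35, 8), Mul(Rational(-281, 32), I, Pow(562, Rational(1, 2))))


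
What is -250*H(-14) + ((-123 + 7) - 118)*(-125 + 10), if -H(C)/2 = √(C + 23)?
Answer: 28410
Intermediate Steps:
H(C) = -2*√(23 + C) (H(C) = -2*√(C + 23) = -2*√(23 + C))
-250*H(-14) + ((-123 + 7) - 118)*(-125 + 10) = -(-500)*√(23 - 14) + ((-123 + 7) - 118)*(-125 + 10) = -(-500)*√9 + (-116 - 118)*(-115) = -(-500)*3 - 234*(-115) = -250*(-6) + 26910 = 1500 + 26910 = 28410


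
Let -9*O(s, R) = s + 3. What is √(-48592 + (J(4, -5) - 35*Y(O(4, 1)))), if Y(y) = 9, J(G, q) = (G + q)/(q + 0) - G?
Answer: I*√1222770/5 ≈ 221.16*I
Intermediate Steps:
O(s, R) = -⅓ - s/9 (O(s, R) = -(s + 3)/9 = -(3 + s)/9 = -⅓ - s/9)
J(G, q) = -G + (G + q)/q (J(G, q) = (G + q)/q - G = -G + (G + q)/q)
√(-48592 + (J(4, -5) - 35*Y(O(4, 1)))) = √(-48592 + ((1 - 1*4 + 4/(-5)) - 35*9)) = √(-48592 + ((1 - 4 + 4*(-⅕)) - 315)) = √(-48592 + ((1 - 4 - ⅘) - 315)) = √(-48592 + (-19/5 - 315)) = √(-48592 - 1594/5) = √(-244554/5) = I*√1222770/5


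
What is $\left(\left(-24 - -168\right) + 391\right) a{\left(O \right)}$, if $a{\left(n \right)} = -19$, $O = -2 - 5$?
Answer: $-10165$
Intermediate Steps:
$O = -7$
$\left(\left(-24 - -168\right) + 391\right) a{\left(O \right)} = \left(\left(-24 - -168\right) + 391\right) \left(-19\right) = \left(\left(-24 + 168\right) + 391\right) \left(-19\right) = \left(144 + 391\right) \left(-19\right) = 535 \left(-19\right) = -10165$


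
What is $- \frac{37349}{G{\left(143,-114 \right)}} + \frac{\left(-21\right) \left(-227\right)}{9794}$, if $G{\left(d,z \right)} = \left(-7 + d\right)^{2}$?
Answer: $- \frac{8165461}{5327936} \approx -1.5326$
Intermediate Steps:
$- \frac{37349}{G{\left(143,-114 \right)}} + \frac{\left(-21\right) \left(-227\right)}{9794} = - \frac{37349}{\left(-7 + 143\right)^{2}} + \frac{\left(-21\right) \left(-227\right)}{9794} = - \frac{37349}{136^{2}} + 4767 \cdot \frac{1}{9794} = - \frac{37349}{18496} + \frac{4767}{9794} = \left(-37349\right) \frac{1}{18496} + \frac{4767}{9794} = - \frac{2197}{1088} + \frac{4767}{9794} = - \frac{8165461}{5327936}$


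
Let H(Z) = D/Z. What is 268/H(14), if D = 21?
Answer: 536/3 ≈ 178.67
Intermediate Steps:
H(Z) = 21/Z
268/H(14) = 268/((21/14)) = 268/((21*(1/14))) = 268/(3/2) = 268*(⅔) = 536/3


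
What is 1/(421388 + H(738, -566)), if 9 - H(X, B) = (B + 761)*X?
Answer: 1/277487 ≈ 3.6038e-6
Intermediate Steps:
H(X, B) = 9 - X*(761 + B) (H(X, B) = 9 - (B + 761)*X = 9 - (761 + B)*X = 9 - X*(761 + B))
1/(421388 + H(738, -566)) = 1/(421388 + (9 - 761*738 - 1*(-566)*738)) = 1/(421388 + (9 - 561618 + 417708)) = 1/(421388 - 143901) = 1/277487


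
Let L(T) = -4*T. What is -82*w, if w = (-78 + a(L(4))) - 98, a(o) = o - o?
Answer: 14432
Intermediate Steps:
a(o) = 0
w = -176 (w = (-78 + 0) - 98 = -78 - 98 = -176)
-82*w = -82*(-176) = 14432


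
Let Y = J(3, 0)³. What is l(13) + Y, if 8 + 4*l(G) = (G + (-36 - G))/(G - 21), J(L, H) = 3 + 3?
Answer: 1721/8 ≈ 215.13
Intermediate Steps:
J(L, H) = 6
l(G) = -2 - 9/(-21 + G) (l(G) = -2 + ((G + (-36 - G))/(G - 21))/4 = -2 + (-36/(-21 + G))/4 = -2 - 9/(-21 + G))
Y = 216 (Y = 6³ = 216)
l(13) + Y = (33 - 2*13)/(-21 + 13) + 216 = (33 - 26)/(-8) + 216 = -⅛*7 + 216 = -7/8 + 216 = 1721/8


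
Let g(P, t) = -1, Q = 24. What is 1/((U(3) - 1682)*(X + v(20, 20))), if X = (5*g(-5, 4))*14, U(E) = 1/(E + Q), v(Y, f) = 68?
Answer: 27/90826 ≈ 0.00029727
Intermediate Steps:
U(E) = 1/(24 + E) (U(E) = 1/(E + 24) = 1/(24 + E))
X = -70 (X = (5*(-1))*14 = -5*14 = -70)
1/((U(3) - 1682)*(X + v(20, 20))) = 1/((1/(24 + 3) - 1682)*(-70 + 68)) = 1/((1/27 - 1682)*(-2)) = 1/(-45413/27*(-2)) = 1/(90826/27) = 27/90826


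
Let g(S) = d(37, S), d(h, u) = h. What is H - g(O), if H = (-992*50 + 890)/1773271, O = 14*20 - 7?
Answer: -65659737/1773271 ≈ -37.027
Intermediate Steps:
O = 273 (O = 280 - 7 = 273)
g(S) = 37
H = -48710/1773271 (H = (-49600 + 890)*(1/1773271) = -48710*1/1773271 = -48710/1773271 ≈ -0.027469)
H - g(O) = -48710/1773271 - 1*37 = -48710/1773271 - 37 = -65659737/1773271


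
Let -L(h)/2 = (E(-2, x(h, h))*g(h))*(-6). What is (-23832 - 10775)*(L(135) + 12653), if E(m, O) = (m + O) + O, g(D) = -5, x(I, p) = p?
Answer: 118598189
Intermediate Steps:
E(m, O) = m + 2*O (E(m, O) = (O + m) + O = m + 2*O)
L(h) = 120 - 120*h (L(h) = -2*(-2 + 2*h)*(-5)*(-6) = -2*(10 - 10*h)*(-6) = -2*(-60 + 60*h) = 120 - 120*h)
(-23832 - 10775)*(L(135) + 12653) = (-23832 - 10775)*((120 - 120*135) + 12653) = -34607*((120 - 16200) + 12653) = -34607*(-16080 + 12653) = -34607*(-3427) = 118598189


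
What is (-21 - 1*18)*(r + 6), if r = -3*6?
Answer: 468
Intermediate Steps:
r = -18
(-21 - 1*18)*(r + 6) = (-21 - 1*18)*(-18 + 6) = (-21 - 18)*(-12) = -39*(-12) = 468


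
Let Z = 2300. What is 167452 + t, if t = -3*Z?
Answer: 160552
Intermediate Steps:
t = -6900 (t = -3*2300 = -6900)
167452 + t = 167452 - 6900 = 160552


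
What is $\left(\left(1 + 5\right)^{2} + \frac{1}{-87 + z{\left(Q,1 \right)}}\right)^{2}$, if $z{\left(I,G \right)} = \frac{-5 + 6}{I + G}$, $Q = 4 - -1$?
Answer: $\frac{351562500}{271441} \approx 1295.2$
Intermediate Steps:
$Q = 5$ ($Q = 4 + 1 = 5$)
$z{\left(I,G \right)} = \frac{1}{G + I}$ ($z{\left(I,G \right)} = 1 \frac{1}{G + I} = \frac{1}{G + I}$)
$\left(\left(1 + 5\right)^{2} + \frac{1}{-87 + z{\left(Q,1 \right)}}\right)^{2} = \left(\left(1 + 5\right)^{2} + \frac{1}{-87 + \frac{1}{1 + 5}}\right)^{2} = \left(6^{2} + \frac{1}{-87 + \frac{1}{6}}\right)^{2} = \left(36 + \frac{1}{-87 + \frac{1}{6}}\right)^{2} = \left(36 + \frac{1}{- \frac{521}{6}}\right)^{2} = \left(36 - \frac{6}{521}\right)^{2} = \left(\frac{18750}{521}\right)^{2} = \frac{351562500}{271441}$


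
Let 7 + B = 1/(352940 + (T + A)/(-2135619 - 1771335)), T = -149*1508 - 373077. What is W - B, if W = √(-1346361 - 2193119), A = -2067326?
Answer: 3217485720677/459641003285 + 2*I*√884870 ≈ 7.0 + 1881.3*I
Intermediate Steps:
T = -597769 (T = -224692 - 373077 = -597769)
B = -3217485720677/459641003285 (B = -7 + 1/(352940 + (-597769 - 2067326)/(-2135619 - 1771335)) = -7 + 1/(352940 - 2665095/(-3906954)) = -7 + 1/(352940 - 2665095*(-1/3906954)) = -7 + 1/(352940 + 888365/1302318) = -7 + 1/(459641003285/1302318) = -7 + 1302318/459641003285 = -3217485720677/459641003285 ≈ -7.0000)
W = 2*I*√884870 (W = √(-3539480) = 2*I*√884870 ≈ 1881.4*I)
W - B = 2*I*√884870 - 1*(-3217485720677/459641003285) = 2*I*√884870 + 3217485720677/459641003285 = 3217485720677/459641003285 + 2*I*√884870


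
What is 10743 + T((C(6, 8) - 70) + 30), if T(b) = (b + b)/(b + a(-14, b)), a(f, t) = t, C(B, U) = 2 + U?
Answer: 10744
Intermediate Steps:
T(b) = 1 (T(b) = (b + b)/(b + b) = (2*b)/((2*b)) = (2*b)*(1/(2*b)) = 1)
10743 + T((C(6, 8) - 70) + 30) = 10743 + 1 = 10744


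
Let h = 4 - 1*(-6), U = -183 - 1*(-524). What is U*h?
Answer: 3410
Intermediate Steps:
U = 341 (U = -183 + 524 = 341)
h = 10 (h = 4 + 6 = 10)
U*h = 341*10 = 3410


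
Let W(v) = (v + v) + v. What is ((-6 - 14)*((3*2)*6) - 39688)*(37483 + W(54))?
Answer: -1521159160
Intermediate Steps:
W(v) = 3*v (W(v) = 2*v + v = 3*v)
((-6 - 14)*((3*2)*6) - 39688)*(37483 + W(54)) = ((-6 - 14)*((3*2)*6) - 39688)*(37483 + 3*54) = (-120*6 - 39688)*(37483 + 162) = (-20*36 - 39688)*37645 = (-720 - 39688)*37645 = -40408*37645 = -1521159160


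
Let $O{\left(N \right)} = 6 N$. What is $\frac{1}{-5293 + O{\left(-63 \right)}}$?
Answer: $- \frac{1}{5671} \approx -0.00017634$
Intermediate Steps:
$\frac{1}{-5293 + O{\left(-63 \right)}} = \frac{1}{-5293 + 6 \left(-63\right)} = \frac{1}{-5293 - 378} = \frac{1}{-5671} = - \frac{1}{5671}$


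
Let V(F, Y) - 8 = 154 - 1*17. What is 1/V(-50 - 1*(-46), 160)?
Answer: 1/145 ≈ 0.0068966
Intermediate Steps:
V(F, Y) = 145 (V(F, Y) = 8 + (154 - 1*17) = 8 + (154 - 17) = 8 + 137 = 145)
1/V(-50 - 1*(-46), 160) = 1/145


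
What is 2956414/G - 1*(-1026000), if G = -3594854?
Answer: 1844158623793/1797427 ≈ 1.0260e+6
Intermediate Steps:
2956414/G - 1*(-1026000) = 2956414/(-3594854) - 1*(-1026000) = 2956414*(-1/3594854) + 1026000 = -1478207/1797427 + 1026000 = 1844158623793/1797427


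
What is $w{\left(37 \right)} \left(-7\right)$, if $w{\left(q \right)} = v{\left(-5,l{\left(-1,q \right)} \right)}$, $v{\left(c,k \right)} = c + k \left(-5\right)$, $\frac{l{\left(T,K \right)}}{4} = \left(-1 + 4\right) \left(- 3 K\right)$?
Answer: $-46585$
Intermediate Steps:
$l{\left(T,K \right)} = - 36 K$ ($l{\left(T,K \right)} = 4 \left(-1 + 4\right) \left(- 3 K\right) = 4 \cdot 3 \left(- 3 K\right) = 4 \left(- 9 K\right) = - 36 K$)
$v{\left(c,k \right)} = c - 5 k$
$w{\left(q \right)} = -5 + 180 q$ ($w{\left(q \right)} = -5 - 5 \left(- 36 q\right) = -5 + 180 q$)
$w{\left(37 \right)} \left(-7\right) = \left(-5 + 180 \cdot 37\right) \left(-7\right) = \left(-5 + 6660\right) \left(-7\right) = 6655 \left(-7\right) = -46585$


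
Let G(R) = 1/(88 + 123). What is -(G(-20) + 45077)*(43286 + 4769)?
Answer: -457063022640/211 ≈ -2.1662e+9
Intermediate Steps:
G(R) = 1/211
-(G(-20) + 45077)*(43286 + 4769) = -(1/211 + 45077)*(43286 + 4769) = -9511248*48055/211 = -1*457063022640/211 = -457063022640/211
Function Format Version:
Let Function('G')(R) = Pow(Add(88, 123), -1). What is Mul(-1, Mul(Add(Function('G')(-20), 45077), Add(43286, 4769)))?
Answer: Rational(-457063022640, 211) ≈ -2.1662e+9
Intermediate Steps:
Function('G')(R) = Rational(1, 211) (Function('G')(R) = Pow(211, -1) = Rational(1, 211))
Mul(-1, Mul(Add(Function('G')(-20), 45077), Add(43286, 4769))) = Mul(-1, Mul(Add(Rational(1, 211), 45077), Add(43286, 4769))) = Mul(-1, Mul(Rational(9511248, 211), 48055)) = Mul(-1, Rational(457063022640, 211)) = Rational(-457063022640, 211)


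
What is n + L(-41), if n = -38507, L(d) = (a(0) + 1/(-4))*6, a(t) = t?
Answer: -77017/2 ≈ -38509.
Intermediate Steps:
L(d) = -3/2 (L(d) = (0 + 1/(-4))*6 = (0 - ¼)*6 = -¼*6 = -3/2)
n + L(-41) = -38507 - 3/2 = -77017/2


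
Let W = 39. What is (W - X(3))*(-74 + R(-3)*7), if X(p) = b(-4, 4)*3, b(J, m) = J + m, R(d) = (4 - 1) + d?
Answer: -2886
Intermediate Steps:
R(d) = 3 + d
X(p) = 0 (X(p) = (-4 + 4)*3 = 0*3 = 0)
(W - X(3))*(-74 + R(-3)*7) = (39 - 1*0)*(-74 + (3 - 3)*7) = (39 + 0)*(-74 + 0*7) = 39*(-74 + 0) = 39*(-74) = -2886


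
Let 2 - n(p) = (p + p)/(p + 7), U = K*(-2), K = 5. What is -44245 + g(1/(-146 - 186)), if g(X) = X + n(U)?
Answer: -44072671/996 ≈ -44250.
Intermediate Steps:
U = -10 (U = 5*(-2) = -10)
n(p) = 2 - 2*p/(7 + p) (n(p) = 2 - (p + p)/(p + 7) = 2 - 2*p/(7 + p))
g(X) = -14/3 + X (g(X) = X + 14/(7 - 10) = X + 14/(-3) = X + 14*(-⅓) = X - 14/3 = -14/3 + X)
-44245 + g(1/(-146 - 186)) = -44245 + (-14/3 + 1/(-146 - 186)) = -44245 + (-14/3 + 1/(-332)) = -44245 + (-14/3 - 1/332) = -44245 - 4651/996 = -44072671/996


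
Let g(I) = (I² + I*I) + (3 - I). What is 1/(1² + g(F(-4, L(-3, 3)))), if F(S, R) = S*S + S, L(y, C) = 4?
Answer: 1/280 ≈ 0.0035714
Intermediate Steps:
F(S, R) = S + S² (F(S, R) = S² + S = S + S²)
g(I) = 3 - I + 2*I² (g(I) = (I² + I²) + (3 - I) = 2*I² + (3 - I) = 3 - I + 2*I²)
1/(1² + g(F(-4, L(-3, 3)))) = 1/(1² + (3 - (-4)*(1 - 4) + 2*(-4*(1 - 4))²)) = 1/(1 + (3 - (-4)*(-3) + 2*(-4*(-3))²)) = 1/(1 + (3 - 1*12 + 2*12²)) = 1/(1 + (3 - 12 + 2*144)) = 1/(1 + (3 - 12 + 288)) = 1/(1 + 279) = 1/280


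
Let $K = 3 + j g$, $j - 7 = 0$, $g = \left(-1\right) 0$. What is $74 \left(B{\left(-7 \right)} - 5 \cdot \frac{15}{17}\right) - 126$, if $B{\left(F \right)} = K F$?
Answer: $- \frac{34110}{17} \approx -2006.5$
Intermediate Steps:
$g = 0$
$j = 7$ ($j = 7 + 0 = 7$)
$K = 3$ ($K = 3 + 7 \cdot 0 = 3 + 0 = 3$)
$B{\left(F \right)} = 3 F$
$74 \left(B{\left(-7 \right)} - 5 \cdot \frac{15}{17}\right) - 126 = 74 \left(3 \left(-7\right) - 5 \cdot \frac{15}{17}\right) - 126 = 74 \left(-21 - 5 \cdot 15 \cdot \frac{1}{17}\right) - 126 = 74 \left(-21 - \frac{75}{17}\right) - 126 = 74 \left(- \frac{432}{17}\right) - 126 = - \frac{31968}{17} - 126 = - \frac{34110}{17}$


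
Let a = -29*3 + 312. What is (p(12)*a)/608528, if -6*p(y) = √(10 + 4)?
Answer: -75*√14/1217056 ≈ -0.00023058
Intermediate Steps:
p(y) = -√14/6 (p(y) = -√(10 + 4)/6 = -√14/6)
a = 225 (a = -87 + 312 = 225)
(p(12)*a)/608528 = (-√14/6*225)/608528 = -75*√14/2*(1/608528) = -75*√14/1217056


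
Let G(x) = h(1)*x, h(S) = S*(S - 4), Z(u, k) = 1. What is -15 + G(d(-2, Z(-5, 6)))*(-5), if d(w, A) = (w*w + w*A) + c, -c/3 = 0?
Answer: 15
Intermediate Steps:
c = 0 (c = -3*0 = 0)
h(S) = S*(-4 + S)
d(w, A) = w**2 + A*w (d(w, A) = (w*w + w*A) + 0 = (w**2 + A*w) + 0 = w**2 + A*w)
G(x) = -3*x (G(x) = (1*(-4 + 1))*x = (1*(-3))*x = -3*x)
-15 + G(d(-2, Z(-5, 6)))*(-5) = -15 - (-6)*(1 - 2)*(-5) = -15 - (-6)*(-1)*(-5) = -15 - 3*2*(-5) = -15 - 6*(-5) = -15 + 30 = 15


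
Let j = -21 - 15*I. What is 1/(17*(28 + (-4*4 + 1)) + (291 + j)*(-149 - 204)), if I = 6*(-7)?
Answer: -1/317479 ≈ -3.1498e-6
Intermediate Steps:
I = -42
j = 609 (j = -21 - 15*(-42) = -21 + 630 = 609)
1/(17*(28 + (-4*4 + 1)) + (291 + j)*(-149 - 204)) = 1/(17*(28 + (-4*4 + 1)) + (291 + 609)*(-149 - 204)) = 1/(17*(28 + (-16 + 1)) + 900*(-353)) = 1/(17*(28 - 15) - 317700) = 1/(17*13 - 317700) = 1/(221 - 317700) = 1/(-317479) = -1/317479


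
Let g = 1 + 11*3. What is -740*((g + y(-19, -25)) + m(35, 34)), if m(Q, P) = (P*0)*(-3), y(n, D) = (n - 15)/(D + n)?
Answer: -283050/11 ≈ -25732.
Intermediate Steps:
y(n, D) = (-15 + n)/(D + n)
g = 34 (g = 1 + 33 = 34)
m(Q, P) = 0 (m(Q, P) = 0*(-3) = 0)
-740*((g + y(-19, -25)) + m(35, 34)) = -740*((34 + (-15 - 19)/(-25 - 19)) + 0) = -740*((34 - 34/(-44)) + 0) = -740*((34 - 1/44*(-34)) + 0) = -740*((34 + 17/22) + 0) = -740*(765/22 + 0) = -740*765/22 = -283050/11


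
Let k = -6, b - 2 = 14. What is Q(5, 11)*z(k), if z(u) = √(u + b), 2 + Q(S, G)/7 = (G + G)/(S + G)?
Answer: -35*√10/8 ≈ -13.835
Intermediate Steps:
b = 16 (b = 2 + 14 = 16)
Q(S, G) = -14 + 14*G/(G + S) (Q(S, G) = -14 + 7*((G + G)/(S + G)) = -14 + 7*((2*G)/(G + S)) = -14 + 7*(2*G/(G + S)) = -14 + 14*G/(G + S))
z(u) = √(16 + u) (z(u) = √(u + 16) = √(16 + u))
Q(5, 11)*z(k) = (-14*5/(11 + 5))*√(16 - 6) = (-14*5/16)*√10 = (-14*5*1/16)*√10 = -35*√10/8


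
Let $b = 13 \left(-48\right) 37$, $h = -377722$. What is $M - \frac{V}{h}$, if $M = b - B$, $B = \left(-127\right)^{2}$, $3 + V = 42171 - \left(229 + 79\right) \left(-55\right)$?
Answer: $- \frac{7406532283}{188861} \approx -39217.0$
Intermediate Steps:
$V = 59108$ ($V = -3 + \left(42171 - \left(229 + 79\right) \left(-55\right)\right) = -3 + \left(42171 - 308 \left(-55\right)\right) = -3 + \left(42171 - -16940\right) = -3 + \left(42171 + 16940\right) = -3 + 59111 = 59108$)
$b = -23088$ ($b = \left(-624\right) 37 = -23088$)
$B = 16129$
$M = -39217$ ($M = -23088 - 16129 = -39217$)
$M - \frac{V}{h} = -39217 - \frac{59108}{-377722} = -39217 - 59108 \left(- \frac{1}{377722}\right) = -39217 - - \frac{29554}{188861} = -39217 + \frac{29554}{188861} = - \frac{7406532283}{188861}$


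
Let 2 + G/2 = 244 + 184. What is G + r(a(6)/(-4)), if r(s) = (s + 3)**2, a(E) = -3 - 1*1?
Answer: 868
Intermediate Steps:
a(E) = -4 (a(E) = -3 - 1 = -4)
r(s) = (3 + s)**2
G = 852 (G = -4 + 2*(244 + 184) = -4 + 2*428 = -4 + 856 = 852)
G + r(a(6)/(-4)) = 852 + (3 - 4/(-4))**2 = 852 + (3 - 4*(-1/4))**2 = 852 + (3 + 1)**2 = 852 + 4**2 = 852 + 16 = 868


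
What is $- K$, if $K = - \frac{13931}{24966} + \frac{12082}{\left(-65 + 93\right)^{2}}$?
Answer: $- \frac{10382761}{699048} \approx -14.853$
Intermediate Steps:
$K = \frac{10382761}{699048}$ ($K = \left(-13931\right) \frac{1}{24966} + \frac{12082}{28^{2}} = - \frac{13931}{24966} + \frac{12082}{784} = - \frac{13931}{24966} + 12082 \cdot \frac{1}{784} = - \frac{13931}{24966} + \frac{863}{56} = \frac{10382761}{699048} \approx 14.853$)
$- K = \left(-1\right) \frac{10382761}{699048} = - \frac{10382761}{699048}$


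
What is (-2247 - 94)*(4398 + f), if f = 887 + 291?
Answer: -13053416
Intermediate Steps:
f = 1178
(-2247 - 94)*(4398 + f) = (-2247 - 94)*(4398 + 1178) = -2341*5576 = -13053416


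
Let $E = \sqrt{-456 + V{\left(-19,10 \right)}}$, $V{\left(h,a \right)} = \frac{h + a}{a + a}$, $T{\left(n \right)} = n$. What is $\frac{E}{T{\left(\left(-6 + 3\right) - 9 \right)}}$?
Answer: $- \frac{i \sqrt{45645}}{120} \approx - 1.7804 i$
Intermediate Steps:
$V{\left(h,a \right)} = \frac{a + h}{2 a}$
$E = \frac{i \sqrt{45645}}{10}$ ($E = \sqrt{-456 + \frac{10 - 19}{2 \cdot 10}} = \sqrt{-456 + \frac{1}{2} \cdot \frac{1}{10} \left(-9\right)} = \sqrt{-456 - \frac{9}{20}} = \sqrt{- \frac{9129}{20}} = \frac{i \sqrt{45645}}{10} \approx 21.365 i$)
$\frac{E}{T{\left(\left(-6 + 3\right) - 9 \right)}} = \frac{\frac{1}{10} i \sqrt{45645}}{\left(-6 + 3\right) - 9} = \frac{\frac{1}{10} i \sqrt{45645}}{-3 - 9} = \frac{\frac{1}{10} i \sqrt{45645}}{-12} = \frac{i \sqrt{45645}}{10} \left(- \frac{1}{12}\right) = - \frac{i \sqrt{45645}}{120}$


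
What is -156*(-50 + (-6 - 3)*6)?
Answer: 16224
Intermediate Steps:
-156*(-50 + (-6 - 3)*6) = -156*(-50 - 9*6) = -156*(-50 - 54) = -156*(-104) = 16224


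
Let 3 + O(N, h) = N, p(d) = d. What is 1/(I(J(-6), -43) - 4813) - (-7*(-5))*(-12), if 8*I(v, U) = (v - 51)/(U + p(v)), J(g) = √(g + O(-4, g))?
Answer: 579673874470212/1380176574379 - 32*I*√13/1380176574379 ≈ 420.0 - 8.3596e-11*I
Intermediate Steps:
O(N, h) = -3 + N
J(g) = √(-7 + g) (J(g) = √(g + (-3 - 4)) = √(g - 7) = √(-7 + g))
I(v, U) = (-51 + v)/(8*(U + v)) (I(v, U) = ((v - 51)/(U + v))/8 = ((-51 + v)/(U + v))/8 = (-51 + v)/(8*(U + v)))
1/(I(J(-6), -43) - 4813) - (-7*(-5))*(-12) = 1/((-51 + √(-7 - 6))/(8*(-43 + √(-7 - 6))) - 4813) - (-7*(-5))*(-12) = 1/((-51 + √(-13))/(8*(-43 + √(-13))) - 4813) - 35*(-12) = 1/((-51 + I*√13)/(8*(-43 + I*√13)) - 4813) - 1*(-420) = 1/(-4813 + (-51 + I*√13)/(8*(-43 + I*√13))) + 420 = 420 + 1/(-4813 + (-51 + I*√13)/(8*(-43 + I*√13)))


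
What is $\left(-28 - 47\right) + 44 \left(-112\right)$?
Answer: $-5003$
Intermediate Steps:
$\left(-28 - 47\right) + 44 \left(-112\right) = \left(-28 - 47\right) - 4928 = -75 - 4928 = -5003$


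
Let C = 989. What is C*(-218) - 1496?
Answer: -217098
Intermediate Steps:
C*(-218) - 1496 = 989*(-218) - 1496 = -215602 - 1496 = -217098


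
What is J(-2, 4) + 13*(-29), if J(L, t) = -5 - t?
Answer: -386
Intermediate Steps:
J(-2, 4) + 13*(-29) = (-5 - 1*4) + 13*(-29) = (-5 - 4) - 377 = -9 - 377 = -386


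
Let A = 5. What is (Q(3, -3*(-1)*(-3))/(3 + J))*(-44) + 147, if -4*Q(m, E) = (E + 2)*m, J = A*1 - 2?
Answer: 217/2 ≈ 108.50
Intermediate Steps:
J = 3 (J = 5*1 - 2 = 5 - 2 = 3)
Q(m, E) = -m*(2 + E)/4 (Q(m, E) = -(E + 2)*m/4 = -(2 + E)*m/4 = -m*(2 + E)/4)
(Q(3, -3*(-1)*(-3))/(3 + J))*(-44) + 147 = ((-¼*3*(2 - 3*(-1)*(-3)))/(3 + 3))*(-44) + 147 = (-¼*3*(2 + 3*(-3))/6)*(-44) + 147 = (-¼*3*(2 - 9)*(⅙))*(-44) + 147 = (-¼*3*(-7)*(⅙))*(-44) + 147 = ((21/4)*(⅙))*(-44) + 147 = (7/8)*(-44) + 147 = -77/2 + 147 = 217/2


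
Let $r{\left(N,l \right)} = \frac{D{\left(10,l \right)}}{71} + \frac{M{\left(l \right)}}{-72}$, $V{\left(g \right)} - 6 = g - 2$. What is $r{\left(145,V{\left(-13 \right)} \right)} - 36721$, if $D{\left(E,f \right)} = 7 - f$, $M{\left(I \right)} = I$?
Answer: $- \frac{20857329}{568} \approx -36721.0$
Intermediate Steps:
$V{\left(g \right)} = 4 + g$ ($V{\left(g \right)} = 6 + \left(g - 2\right) = 6 + \left(-2 + g\right) = 4 + g$)
$r{\left(N,l \right)} = \frac{7}{71} - \frac{143 l}{5112}$ ($r{\left(N,l \right)} = \frac{7 - l}{71} + \frac{l}{-72} = \left(7 - l\right) \frac{1}{71} + l \left(- \frac{1}{72}\right) = \left(\frac{7}{71} - \frac{l}{71}\right) - \frac{l}{72} = \frac{7}{71} - \frac{143 l}{5112}$)
$r{\left(145,V{\left(-13 \right)} \right)} - 36721 = \left(\frac{7}{71} - \frac{143 \left(4 - 13\right)}{5112}\right) - 36721 = \left(\frac{7}{71} - - \frac{143}{568}\right) - 36721 = \left(\frac{7}{71} + \frac{143}{568}\right) - 36721 = \frac{199}{568} - 36721 = - \frac{20857329}{568}$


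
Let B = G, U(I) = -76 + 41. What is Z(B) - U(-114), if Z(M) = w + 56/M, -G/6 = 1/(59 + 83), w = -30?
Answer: -3961/3 ≈ -1320.3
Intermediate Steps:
U(I) = -35
G = -3/71 (G = -6/(59 + 83) = -6/142 = -6*1/142 = -3/71 ≈ -0.042253)
B = -3/71 ≈ -0.042253
Z(M) = -30 + 56/M
Z(B) - U(-114) = (-30 + 56/(-3/71)) - 1*(-35) = (-30 + 56*(-71/3)) + 35 = (-30 - 3976/3) + 35 = -4066/3 + 35 = -3961/3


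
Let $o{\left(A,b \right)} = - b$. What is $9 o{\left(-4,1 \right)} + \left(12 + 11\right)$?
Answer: $14$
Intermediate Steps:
$9 o{\left(-4,1 \right)} + \left(12 + 11\right) = 9 \left(\left(-1\right) 1\right) + \left(12 + 11\right) = 9 \left(-1\right) + 23 = -9 + 23 = 14$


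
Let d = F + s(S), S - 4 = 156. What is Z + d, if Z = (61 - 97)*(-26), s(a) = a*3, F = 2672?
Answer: 4088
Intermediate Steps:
S = 160 (S = 4 + 156 = 160)
s(a) = 3*a
d = 3152 (d = 2672 + 3*160 = 2672 + 480 = 3152)
Z = 936 (Z = -36*(-26) = 936)
Z + d = 936 + 3152 = 4088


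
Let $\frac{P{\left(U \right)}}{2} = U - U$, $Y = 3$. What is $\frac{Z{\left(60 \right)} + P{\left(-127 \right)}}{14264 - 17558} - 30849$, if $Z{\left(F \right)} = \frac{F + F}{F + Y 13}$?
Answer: $- \frac{1676674019}{54351} \approx -30849.0$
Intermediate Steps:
$P{\left(U \right)} = 0$ ($P{\left(U \right)} = 2 \left(U - U\right) = 2 \cdot 0 = 0$)
$Z{\left(F \right)} = \frac{2 F}{39 + F}$ ($Z{\left(F \right)} = \frac{F + F}{F + 3 \cdot 13} = \frac{2 F}{F + 39} = \frac{2 F}{39 + F}$)
$\frac{Z{\left(60 \right)} + P{\left(-127 \right)}}{14264 - 17558} - 30849 = \frac{2 \cdot 60 \frac{1}{39 + 60} + 0}{14264 - 17558} - 30849 = \frac{2 \cdot 60 \cdot \frac{1}{99} + 0}{-3294} - 30849 = \left(2 \cdot 60 \cdot \frac{1}{99} + 0\right) \left(- \frac{1}{3294}\right) - 30849 = \left(\frac{40}{33} + 0\right) \left(- \frac{1}{3294}\right) - 30849 = \frac{40}{33} \left(- \frac{1}{3294}\right) - 30849 = - \frac{20}{54351} - 30849 = - \frac{1676674019}{54351}$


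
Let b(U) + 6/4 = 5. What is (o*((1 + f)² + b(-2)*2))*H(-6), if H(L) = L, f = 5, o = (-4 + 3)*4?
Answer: 1032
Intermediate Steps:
o = -4 (o = -1*4 = -4)
b(U) = 7/2 (b(U) = -3/2 + 5 = 7/2)
(o*((1 + f)² + b(-2)*2))*H(-6) = -4*((1 + 5)² + (7/2)*2)*(-6) = -4*(6² + 7)*(-6) = -4*(36 + 7)*(-6) = -4*43*(-6) = -172*(-6) = 1032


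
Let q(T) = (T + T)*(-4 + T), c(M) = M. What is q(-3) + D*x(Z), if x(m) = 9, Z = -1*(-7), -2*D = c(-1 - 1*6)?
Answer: 147/2 ≈ 73.500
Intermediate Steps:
D = 7/2 (D = -(-1 - 1*6)/2 = -(-1 - 6)/2 = -1/2*(-7) = 7/2 ≈ 3.5000)
Z = 7
q(T) = 2*T*(-4 + T) (q(T) = (2*T)*(-4 + T) = 2*T*(-4 + T))
q(-3) + D*x(Z) = 2*(-3)*(-4 - 3) + (7/2)*9 = 2*(-3)*(-7) + 63/2 = 42 + 63/2 = 147/2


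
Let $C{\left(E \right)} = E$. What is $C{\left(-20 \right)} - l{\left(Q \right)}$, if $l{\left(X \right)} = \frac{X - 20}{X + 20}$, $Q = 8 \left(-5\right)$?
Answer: $-23$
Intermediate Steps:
$Q = -40$
$l{\left(X \right)} = \frac{-20 + X}{20 + X}$
$C{\left(-20 \right)} - l{\left(Q \right)} = -20 - \frac{-20 - 40}{20 - 40} = -20 - \frac{1}{-20} \left(-60\right) = -20 - \left(- \frac{1}{20}\right) \left(-60\right) = -20 - 3 = -23$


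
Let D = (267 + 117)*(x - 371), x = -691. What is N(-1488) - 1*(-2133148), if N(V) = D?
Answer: 1725340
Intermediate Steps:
D = -407808 (D = (267 + 117)*(-691 - 371) = 384*(-1062) = -407808)
N(V) = -407808
N(-1488) - 1*(-2133148) = -407808 - 1*(-2133148) = -407808 + 2133148 = 1725340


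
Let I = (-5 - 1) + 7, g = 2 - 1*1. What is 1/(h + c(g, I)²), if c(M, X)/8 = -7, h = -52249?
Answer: -1/49113 ≈ -2.0361e-5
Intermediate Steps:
g = 1 (g = 2 - 1 = 1)
I = 1 (I = -6 + 7 = 1)
c(M, X) = -56 (c(M, X) = 8*(-7) = -56)
1/(h + c(g, I)²) = 1/(-52249 + (-56)²) = 1/(-52249 + 3136) = 1/(-49113) = -1/49113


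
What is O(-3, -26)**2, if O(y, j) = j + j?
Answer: 2704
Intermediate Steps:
O(y, j) = 2*j
O(-3, -26)**2 = (2*(-26))**2 = (-52)**2 = 2704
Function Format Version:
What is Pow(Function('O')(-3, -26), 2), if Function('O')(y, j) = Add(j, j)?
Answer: 2704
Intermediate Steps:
Function('O')(y, j) = Mul(2, j)
Pow(Function('O')(-3, -26), 2) = Pow(Mul(2, -26), 2) = Pow(-52, 2) = 2704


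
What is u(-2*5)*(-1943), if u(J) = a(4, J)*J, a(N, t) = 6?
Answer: 116580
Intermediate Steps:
u(J) = 6*J
u(-2*5)*(-1943) = (6*(-2*5))*(-1943) = (6*(-10))*(-1943) = -60*(-1943) = 116580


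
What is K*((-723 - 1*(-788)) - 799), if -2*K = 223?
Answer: 81841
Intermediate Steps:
K = -223/2 (K = -½*223 = -223/2 ≈ -111.50)
K*((-723 - 1*(-788)) - 799) = -223*((-723 - 1*(-788)) - 799)/2 = -223*((-723 + 788) - 799)/2 = -223*(65 - 799)/2 = -223/2*(-734) = 81841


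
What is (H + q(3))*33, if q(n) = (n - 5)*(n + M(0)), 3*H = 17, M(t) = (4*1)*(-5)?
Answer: 1309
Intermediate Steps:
M(t) = -20 (M(t) = 4*(-5) = -20)
H = 17/3 (H = (1/3)*17 = 17/3 ≈ 5.6667)
q(n) = (-20 + n)*(-5 + n) (q(n) = (n - 5)*(n - 20) = (-5 + n)*(-20 + n) = (-20 + n)*(-5 + n))
(H + q(3))*33 = (17/3 + (100 + 3**2 - 25*3))*33 = (17/3 + (100 + 9 - 75))*33 = (17/3 + 34)*33 = (119/3)*33 = 1309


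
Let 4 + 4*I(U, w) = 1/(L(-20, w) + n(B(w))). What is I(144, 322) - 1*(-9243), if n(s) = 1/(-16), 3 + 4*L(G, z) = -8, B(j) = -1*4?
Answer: 415886/45 ≈ 9241.9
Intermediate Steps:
B(j) = -4
L(G, z) = -11/4 (L(G, z) = -3/4 + (1/4)*(-8) = -3/4 - 2 = -11/4)
n(s) = -1/16
I(U, w) = -49/45 (I(U, w) = -1 + 1/(4*(-11/4 - 1/16)) = -1 + 1/(4*(-45/16)) = -1 + (1/4)*(-16/45) = -1 - 4/45 = -49/45)
I(144, 322) - 1*(-9243) = -49/45 - 1*(-9243) = -49/45 + 9243 = 415886/45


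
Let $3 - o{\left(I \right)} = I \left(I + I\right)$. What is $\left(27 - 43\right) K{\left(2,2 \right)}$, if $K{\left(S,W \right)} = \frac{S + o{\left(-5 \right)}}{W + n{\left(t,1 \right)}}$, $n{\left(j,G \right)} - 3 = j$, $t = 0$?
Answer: $144$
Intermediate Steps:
$o{\left(I \right)} = 3 - 2 I^{2}$ ($o{\left(I \right)} = 3 - I \left(I + I\right) = 3 - I 2 I = 3 - 2 I^{2}$)
$n{\left(j,G \right)} = 3 + j$
$K{\left(S,W \right)} = \frac{-47 + S}{3 + W}$ ($K{\left(S,W \right)} = \frac{S + \left(3 - 2 \left(-5\right)^{2}\right)}{W + \left(3 + 0\right)} = \frac{S + \left(3 - 50\right)}{W + 3} = \frac{S + \left(3 - 50\right)}{3 + W} = \frac{S - 47}{3 + W} = \frac{-47 + S}{3 + W}$)
$\left(27 - 43\right) K{\left(2,2 \right)} = \left(27 - 43\right) \frac{-47 + 2}{3 + 2} = - 16 \cdot \frac{1}{5} \left(-45\right) = \left(-16\right) \left(-9\right) = 144$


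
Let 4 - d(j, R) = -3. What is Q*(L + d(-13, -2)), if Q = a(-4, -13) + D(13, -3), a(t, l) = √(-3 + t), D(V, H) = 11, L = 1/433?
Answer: 33352/433 + 3032*I*√7/433 ≈ 77.025 + 18.526*I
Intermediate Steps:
d(j, R) = 7 (d(j, R) = 4 - 1*(-3) = 4 + 3 = 7)
L = 1/433 ≈ 0.0023095
Q = 11 + I*√7 (Q = √(-3 - 4) + 11 = √(-7) + 11 = I*√7 + 11 = 11 + I*√7 ≈ 11.0 + 2.6458*I)
Q*(L + d(-13, -2)) = (11 + I*√7)*(1/433 + 7) = (11 + I*√7)*(3032/433) = 33352/433 + 3032*I*√7/433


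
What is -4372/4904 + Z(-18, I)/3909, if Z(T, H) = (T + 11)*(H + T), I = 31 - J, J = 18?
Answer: -4229627/4792434 ≈ -0.88256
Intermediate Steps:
I = 13 (I = 31 - 1*18 = 31 - 18 = 13)
Z(T, H) = (11 + T)*(H + T)
-4372/4904 + Z(-18, I)/3909 = -4372/4904 + ((-18)² + 11*13 + 11*(-18) + 13*(-18))/3909 = -4372*1/4904 + (324 + 143 - 198 - 234)*(1/3909) = -1093/1226 + 35*(1/3909) = -1093/1226 + 35/3909 = -4229627/4792434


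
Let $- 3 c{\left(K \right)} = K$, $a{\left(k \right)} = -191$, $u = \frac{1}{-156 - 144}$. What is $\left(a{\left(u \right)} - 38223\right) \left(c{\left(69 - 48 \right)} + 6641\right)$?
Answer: $-254838476$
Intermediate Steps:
$u = - \frac{1}{300}$ ($u = \frac{1}{-300} = - \frac{1}{300} \approx -0.0033333$)
$c{\left(K \right)} = - \frac{K}{3}$
$\left(a{\left(u \right)} - 38223\right) \left(c{\left(69 - 48 \right)} + 6641\right) = \left(-191 - 38223\right) \left(- \frac{69 - 48}{3} + 6641\right) = - 38414 \left(- \frac{69 - 48}{3} + 6641\right) = - 38414 \left(\left(- \frac{1}{3}\right) 21 + 6641\right) = - 38414 \left(-7 + 6641\right) = \left(-38414\right) 6634 = -254838476$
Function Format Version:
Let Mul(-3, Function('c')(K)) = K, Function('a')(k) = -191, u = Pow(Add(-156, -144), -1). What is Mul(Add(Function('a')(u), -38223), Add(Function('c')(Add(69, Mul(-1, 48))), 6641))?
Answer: -254838476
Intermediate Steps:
u = Rational(-1, 300) (u = Pow(-300, -1) = Rational(-1, 300) ≈ -0.0033333)
Function('c')(K) = Mul(Rational(-1, 3), K)
Mul(Add(Function('a')(u), -38223), Add(Function('c')(Add(69, Mul(-1, 48))), 6641)) = Mul(Add(-191, -38223), Add(Mul(Rational(-1, 3), Add(69, Mul(-1, 48))), 6641)) = Mul(-38414, Add(Mul(Rational(-1, 3), Add(69, -48)), 6641)) = Mul(-38414, Add(Mul(Rational(-1, 3), 21), 6641)) = Mul(-38414, Add(-7, 6641)) = Mul(-38414, 6634) = -254838476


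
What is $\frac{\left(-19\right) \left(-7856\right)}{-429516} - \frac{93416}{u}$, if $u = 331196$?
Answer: $- \frac{5597456650}{8890873821} \approx -0.62957$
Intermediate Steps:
$\frac{\left(-19\right) \left(-7856\right)}{-429516} - \frac{93416}{u} = \frac{\left(-19\right) \left(-7856\right)}{-429516} - \frac{93416}{331196} = 149264 \left(- \frac{1}{429516}\right) - \frac{23354}{82799} = - \frac{37316}{107379} - \frac{23354}{82799} = - \frac{5597456650}{8890873821}$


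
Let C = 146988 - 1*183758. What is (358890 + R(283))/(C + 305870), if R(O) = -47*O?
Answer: 345589/269100 ≈ 1.2842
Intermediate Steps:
C = -36770 (C = 146988 - 183758 = -36770)
(358890 + R(283))/(C + 305870) = (358890 - 47*283)/(-36770 + 305870) = (358890 - 13301)/269100 = 345589*(1/269100) = 345589/269100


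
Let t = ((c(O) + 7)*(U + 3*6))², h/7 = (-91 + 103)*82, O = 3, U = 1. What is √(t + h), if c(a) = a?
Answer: 2*√10747 ≈ 207.34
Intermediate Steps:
h = 6888 (h = 7*((-91 + 103)*82) = 7*(12*82) = 7*984 = 6888)
t = 36100 (t = ((3 + 7)*(1 + 3*6))² = (10*(1 + 18))² = (10*19)² = 190² = 36100)
√(t + h) = √(36100 + 6888) = √42988 = 2*√10747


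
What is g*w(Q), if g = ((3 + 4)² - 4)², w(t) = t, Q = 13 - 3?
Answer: 20250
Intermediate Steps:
Q = 10
g = 2025 (g = (7² - 4)² = (49 - 4)² = 45² = 2025)
g*w(Q) = 2025*10 = 20250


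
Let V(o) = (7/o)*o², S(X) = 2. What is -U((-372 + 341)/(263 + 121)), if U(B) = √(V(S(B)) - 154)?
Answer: -2*I*√35 ≈ -11.832*I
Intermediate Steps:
V(o) = 7*o
U(B) = 2*I*√35 (U(B) = √(7*2 - 154) = √(14 - 154) = √(-140) = 2*I*√35)
-U((-372 + 341)/(263 + 121)) = -2*I*√35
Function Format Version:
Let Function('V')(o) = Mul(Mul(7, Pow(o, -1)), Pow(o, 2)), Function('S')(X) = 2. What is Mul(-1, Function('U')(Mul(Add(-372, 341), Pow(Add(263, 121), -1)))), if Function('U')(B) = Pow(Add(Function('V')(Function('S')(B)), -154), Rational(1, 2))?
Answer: Mul(-2, I, Pow(35, Rational(1, 2))) ≈ Mul(-11.832, I)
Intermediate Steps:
Function('V')(o) = Mul(7, o)
Function('U')(B) = Mul(2, I, Pow(35, Rational(1, 2))) (Function('U')(B) = Pow(Add(Mul(7, 2), -154), Rational(1, 2)) = Pow(Add(14, -154), Rational(1, 2)) = Pow(-140, Rational(1, 2)) = Mul(2, I, Pow(35, Rational(1, 2))))
Mul(-1, Function('U')(Mul(Add(-372, 341), Pow(Add(263, 121), -1)))) = Mul(-1, Mul(2, I, Pow(35, Rational(1, 2)))) = Mul(-2, I, Pow(35, Rational(1, 2)))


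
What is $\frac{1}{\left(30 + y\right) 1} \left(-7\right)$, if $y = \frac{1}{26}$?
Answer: $- \frac{182}{781} \approx -0.23303$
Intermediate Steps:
$y = \frac{1}{26} \approx 0.038462$
$\frac{1}{\left(30 + y\right) 1} \left(-7\right) = \frac{1}{\left(30 + \frac{1}{26}\right) 1} \left(-7\right) = \frac{1}{\frac{781}{26} \cdot 1} \left(-7\right) = \frac{1}{\frac{781}{26}} \left(-7\right) = \frac{26}{781} \left(-7\right) = - \frac{182}{781}$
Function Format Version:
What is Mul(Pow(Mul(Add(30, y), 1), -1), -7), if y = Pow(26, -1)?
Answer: Rational(-182, 781) ≈ -0.23303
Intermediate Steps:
y = Rational(1, 26) ≈ 0.038462
Mul(Pow(Mul(Add(30, y), 1), -1), -7) = Mul(Pow(Mul(Add(30, Rational(1, 26)), 1), -1), -7) = Mul(Pow(Mul(Rational(781, 26), 1), -1), -7) = Mul(Pow(Rational(781, 26), -1), -7) = Mul(Rational(26, 781), -7) = Rational(-182, 781)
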